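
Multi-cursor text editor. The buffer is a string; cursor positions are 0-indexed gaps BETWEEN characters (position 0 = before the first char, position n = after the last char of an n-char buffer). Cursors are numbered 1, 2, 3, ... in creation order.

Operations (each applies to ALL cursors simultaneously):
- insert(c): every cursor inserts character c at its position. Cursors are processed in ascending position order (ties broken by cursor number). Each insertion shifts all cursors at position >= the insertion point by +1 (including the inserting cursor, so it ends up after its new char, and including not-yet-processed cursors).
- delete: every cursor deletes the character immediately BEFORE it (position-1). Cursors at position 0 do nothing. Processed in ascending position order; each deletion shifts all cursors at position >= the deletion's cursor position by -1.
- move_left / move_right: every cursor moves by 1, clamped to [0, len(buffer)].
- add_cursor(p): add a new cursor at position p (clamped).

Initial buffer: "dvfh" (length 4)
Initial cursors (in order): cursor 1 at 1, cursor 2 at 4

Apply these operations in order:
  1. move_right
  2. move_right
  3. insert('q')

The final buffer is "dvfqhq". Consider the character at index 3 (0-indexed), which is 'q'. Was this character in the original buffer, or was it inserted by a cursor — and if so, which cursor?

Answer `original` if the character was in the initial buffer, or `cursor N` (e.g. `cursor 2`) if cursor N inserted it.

Answer: cursor 1

Derivation:
After op 1 (move_right): buffer="dvfh" (len 4), cursors c1@2 c2@4, authorship ....
After op 2 (move_right): buffer="dvfh" (len 4), cursors c1@3 c2@4, authorship ....
After op 3 (insert('q')): buffer="dvfqhq" (len 6), cursors c1@4 c2@6, authorship ...1.2
Authorship (.=original, N=cursor N): . . . 1 . 2
Index 3: author = 1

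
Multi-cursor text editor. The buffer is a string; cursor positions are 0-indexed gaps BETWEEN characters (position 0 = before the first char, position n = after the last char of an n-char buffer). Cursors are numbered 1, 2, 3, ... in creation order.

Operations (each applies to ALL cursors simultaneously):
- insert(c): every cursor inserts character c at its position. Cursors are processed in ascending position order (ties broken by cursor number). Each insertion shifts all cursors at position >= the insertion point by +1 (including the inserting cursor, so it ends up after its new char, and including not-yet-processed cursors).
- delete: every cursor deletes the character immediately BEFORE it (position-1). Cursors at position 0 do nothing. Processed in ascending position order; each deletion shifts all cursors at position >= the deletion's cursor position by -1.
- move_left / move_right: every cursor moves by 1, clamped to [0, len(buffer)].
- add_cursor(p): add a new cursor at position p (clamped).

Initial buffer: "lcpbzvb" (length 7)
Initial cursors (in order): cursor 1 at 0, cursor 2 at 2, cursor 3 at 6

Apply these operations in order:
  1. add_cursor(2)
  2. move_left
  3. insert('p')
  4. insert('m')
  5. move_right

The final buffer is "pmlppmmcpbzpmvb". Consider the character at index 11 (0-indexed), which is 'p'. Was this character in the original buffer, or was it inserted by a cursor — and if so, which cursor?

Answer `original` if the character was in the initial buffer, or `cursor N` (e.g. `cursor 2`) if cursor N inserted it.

Answer: cursor 3

Derivation:
After op 1 (add_cursor(2)): buffer="lcpbzvb" (len 7), cursors c1@0 c2@2 c4@2 c3@6, authorship .......
After op 2 (move_left): buffer="lcpbzvb" (len 7), cursors c1@0 c2@1 c4@1 c3@5, authorship .......
After op 3 (insert('p')): buffer="plppcpbzpvb" (len 11), cursors c1@1 c2@4 c4@4 c3@9, authorship 1.24....3..
After op 4 (insert('m')): buffer="pmlppmmcpbzpmvb" (len 15), cursors c1@2 c2@7 c4@7 c3@13, authorship 11.2424....33..
After op 5 (move_right): buffer="pmlppmmcpbzpmvb" (len 15), cursors c1@3 c2@8 c4@8 c3@14, authorship 11.2424....33..
Authorship (.=original, N=cursor N): 1 1 . 2 4 2 4 . . . . 3 3 . .
Index 11: author = 3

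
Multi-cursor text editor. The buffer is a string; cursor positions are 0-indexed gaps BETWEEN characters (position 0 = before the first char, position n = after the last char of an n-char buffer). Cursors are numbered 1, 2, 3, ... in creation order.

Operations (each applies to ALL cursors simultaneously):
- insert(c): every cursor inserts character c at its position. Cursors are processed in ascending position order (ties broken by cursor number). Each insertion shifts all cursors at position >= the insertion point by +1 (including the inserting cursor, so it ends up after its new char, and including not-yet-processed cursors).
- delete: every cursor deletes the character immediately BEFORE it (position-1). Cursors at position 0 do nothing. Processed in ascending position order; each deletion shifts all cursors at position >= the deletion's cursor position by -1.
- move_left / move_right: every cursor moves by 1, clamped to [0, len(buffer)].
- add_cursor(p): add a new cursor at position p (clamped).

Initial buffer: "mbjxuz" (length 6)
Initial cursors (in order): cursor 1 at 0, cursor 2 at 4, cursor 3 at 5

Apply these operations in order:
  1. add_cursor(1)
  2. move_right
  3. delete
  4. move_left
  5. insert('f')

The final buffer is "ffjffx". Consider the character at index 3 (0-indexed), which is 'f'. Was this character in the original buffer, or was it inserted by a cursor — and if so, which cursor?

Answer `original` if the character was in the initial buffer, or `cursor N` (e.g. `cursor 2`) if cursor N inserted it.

Answer: cursor 2

Derivation:
After op 1 (add_cursor(1)): buffer="mbjxuz" (len 6), cursors c1@0 c4@1 c2@4 c3@5, authorship ......
After op 2 (move_right): buffer="mbjxuz" (len 6), cursors c1@1 c4@2 c2@5 c3@6, authorship ......
After op 3 (delete): buffer="jx" (len 2), cursors c1@0 c4@0 c2@2 c3@2, authorship ..
After op 4 (move_left): buffer="jx" (len 2), cursors c1@0 c4@0 c2@1 c3@1, authorship ..
After op 5 (insert('f')): buffer="ffjffx" (len 6), cursors c1@2 c4@2 c2@5 c3@5, authorship 14.23.
Authorship (.=original, N=cursor N): 1 4 . 2 3 .
Index 3: author = 2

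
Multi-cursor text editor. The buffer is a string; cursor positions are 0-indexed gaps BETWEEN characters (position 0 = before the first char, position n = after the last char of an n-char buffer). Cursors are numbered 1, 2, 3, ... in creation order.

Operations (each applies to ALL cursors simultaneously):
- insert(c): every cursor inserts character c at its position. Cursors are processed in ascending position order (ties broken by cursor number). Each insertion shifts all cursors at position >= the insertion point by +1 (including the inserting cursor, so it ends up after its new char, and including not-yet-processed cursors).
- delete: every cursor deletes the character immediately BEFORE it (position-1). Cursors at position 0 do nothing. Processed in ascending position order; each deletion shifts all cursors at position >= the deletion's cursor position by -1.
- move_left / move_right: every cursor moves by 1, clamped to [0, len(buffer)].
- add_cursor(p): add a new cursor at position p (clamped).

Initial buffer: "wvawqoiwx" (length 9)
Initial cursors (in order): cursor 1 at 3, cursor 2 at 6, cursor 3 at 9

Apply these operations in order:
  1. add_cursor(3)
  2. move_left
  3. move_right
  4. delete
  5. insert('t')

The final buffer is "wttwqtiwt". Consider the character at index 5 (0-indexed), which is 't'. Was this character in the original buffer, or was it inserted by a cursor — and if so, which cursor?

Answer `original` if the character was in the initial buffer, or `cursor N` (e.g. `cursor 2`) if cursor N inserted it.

Answer: cursor 2

Derivation:
After op 1 (add_cursor(3)): buffer="wvawqoiwx" (len 9), cursors c1@3 c4@3 c2@6 c3@9, authorship .........
After op 2 (move_left): buffer="wvawqoiwx" (len 9), cursors c1@2 c4@2 c2@5 c3@8, authorship .........
After op 3 (move_right): buffer="wvawqoiwx" (len 9), cursors c1@3 c4@3 c2@6 c3@9, authorship .........
After op 4 (delete): buffer="wwqiw" (len 5), cursors c1@1 c4@1 c2@3 c3@5, authorship .....
After op 5 (insert('t')): buffer="wttwqtiwt" (len 9), cursors c1@3 c4@3 c2@6 c3@9, authorship .14..2..3
Authorship (.=original, N=cursor N): . 1 4 . . 2 . . 3
Index 5: author = 2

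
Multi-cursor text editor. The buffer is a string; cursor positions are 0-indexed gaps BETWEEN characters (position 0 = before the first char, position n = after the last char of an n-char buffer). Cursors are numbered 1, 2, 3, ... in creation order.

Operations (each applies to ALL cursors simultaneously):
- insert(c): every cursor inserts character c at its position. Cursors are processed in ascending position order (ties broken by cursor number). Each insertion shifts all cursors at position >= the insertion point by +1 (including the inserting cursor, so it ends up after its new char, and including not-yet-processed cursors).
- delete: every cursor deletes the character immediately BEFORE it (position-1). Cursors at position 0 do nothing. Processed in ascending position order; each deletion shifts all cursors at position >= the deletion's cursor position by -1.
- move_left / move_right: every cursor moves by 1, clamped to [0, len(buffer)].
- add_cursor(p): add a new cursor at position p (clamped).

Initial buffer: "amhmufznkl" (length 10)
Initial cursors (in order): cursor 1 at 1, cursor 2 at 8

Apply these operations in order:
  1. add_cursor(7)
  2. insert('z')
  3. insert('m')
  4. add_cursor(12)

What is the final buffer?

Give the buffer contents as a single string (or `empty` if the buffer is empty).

After op 1 (add_cursor(7)): buffer="amhmufznkl" (len 10), cursors c1@1 c3@7 c2@8, authorship ..........
After op 2 (insert('z')): buffer="azmhmufzznzkl" (len 13), cursors c1@2 c3@9 c2@11, authorship .1......3.2..
After op 3 (insert('m')): buffer="azmmhmufzzmnzmkl" (len 16), cursors c1@3 c3@11 c2@14, authorship .11......33.22..
After op 4 (add_cursor(12)): buffer="azmmhmufzzmnzmkl" (len 16), cursors c1@3 c3@11 c4@12 c2@14, authorship .11......33.22..

Answer: azmmhmufzzmnzmkl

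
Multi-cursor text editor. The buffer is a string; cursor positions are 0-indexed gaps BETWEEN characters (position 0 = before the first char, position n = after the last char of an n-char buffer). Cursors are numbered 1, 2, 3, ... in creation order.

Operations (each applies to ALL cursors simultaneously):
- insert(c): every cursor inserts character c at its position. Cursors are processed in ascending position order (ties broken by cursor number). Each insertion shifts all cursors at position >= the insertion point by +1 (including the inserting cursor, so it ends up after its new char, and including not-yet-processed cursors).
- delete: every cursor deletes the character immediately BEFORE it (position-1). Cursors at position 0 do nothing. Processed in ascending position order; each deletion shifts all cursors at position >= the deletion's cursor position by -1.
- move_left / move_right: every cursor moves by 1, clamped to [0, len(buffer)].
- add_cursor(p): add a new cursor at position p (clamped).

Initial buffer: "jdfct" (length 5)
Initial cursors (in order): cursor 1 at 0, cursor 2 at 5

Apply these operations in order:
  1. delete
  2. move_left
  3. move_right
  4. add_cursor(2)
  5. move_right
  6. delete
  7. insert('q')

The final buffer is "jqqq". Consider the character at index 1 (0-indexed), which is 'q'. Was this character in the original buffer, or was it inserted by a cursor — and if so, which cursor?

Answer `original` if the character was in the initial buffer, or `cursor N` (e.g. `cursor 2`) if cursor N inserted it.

After op 1 (delete): buffer="jdfc" (len 4), cursors c1@0 c2@4, authorship ....
After op 2 (move_left): buffer="jdfc" (len 4), cursors c1@0 c2@3, authorship ....
After op 3 (move_right): buffer="jdfc" (len 4), cursors c1@1 c2@4, authorship ....
After op 4 (add_cursor(2)): buffer="jdfc" (len 4), cursors c1@1 c3@2 c2@4, authorship ....
After op 5 (move_right): buffer="jdfc" (len 4), cursors c1@2 c3@3 c2@4, authorship ....
After op 6 (delete): buffer="j" (len 1), cursors c1@1 c2@1 c3@1, authorship .
After op 7 (insert('q')): buffer="jqqq" (len 4), cursors c1@4 c2@4 c3@4, authorship .123
Authorship (.=original, N=cursor N): . 1 2 3
Index 1: author = 1

Answer: cursor 1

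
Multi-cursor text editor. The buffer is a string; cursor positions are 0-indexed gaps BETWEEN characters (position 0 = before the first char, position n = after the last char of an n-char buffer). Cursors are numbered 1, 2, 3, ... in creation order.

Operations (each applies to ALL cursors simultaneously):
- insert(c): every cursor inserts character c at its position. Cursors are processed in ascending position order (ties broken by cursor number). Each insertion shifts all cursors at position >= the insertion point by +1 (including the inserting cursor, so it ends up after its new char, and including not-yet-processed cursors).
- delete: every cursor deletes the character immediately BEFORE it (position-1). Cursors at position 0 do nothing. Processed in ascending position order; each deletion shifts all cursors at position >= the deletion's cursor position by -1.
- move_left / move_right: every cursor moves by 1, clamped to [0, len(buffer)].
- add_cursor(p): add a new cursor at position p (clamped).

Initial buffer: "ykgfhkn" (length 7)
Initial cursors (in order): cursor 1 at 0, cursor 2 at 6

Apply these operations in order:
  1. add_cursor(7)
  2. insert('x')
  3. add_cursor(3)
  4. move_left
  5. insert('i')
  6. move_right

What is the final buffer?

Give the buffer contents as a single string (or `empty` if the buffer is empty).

After op 1 (add_cursor(7)): buffer="ykgfhkn" (len 7), cursors c1@0 c2@6 c3@7, authorship .......
After op 2 (insert('x')): buffer="xykgfhkxnx" (len 10), cursors c1@1 c2@8 c3@10, authorship 1......2.3
After op 3 (add_cursor(3)): buffer="xykgfhkxnx" (len 10), cursors c1@1 c4@3 c2@8 c3@10, authorship 1......2.3
After op 4 (move_left): buffer="xykgfhkxnx" (len 10), cursors c1@0 c4@2 c2@7 c3@9, authorship 1......2.3
After op 5 (insert('i')): buffer="ixyikgfhkixnix" (len 14), cursors c1@1 c4@4 c2@10 c3@13, authorship 11.4.....22.33
After op 6 (move_right): buffer="ixyikgfhkixnix" (len 14), cursors c1@2 c4@5 c2@11 c3@14, authorship 11.4.....22.33

Answer: ixyikgfhkixnix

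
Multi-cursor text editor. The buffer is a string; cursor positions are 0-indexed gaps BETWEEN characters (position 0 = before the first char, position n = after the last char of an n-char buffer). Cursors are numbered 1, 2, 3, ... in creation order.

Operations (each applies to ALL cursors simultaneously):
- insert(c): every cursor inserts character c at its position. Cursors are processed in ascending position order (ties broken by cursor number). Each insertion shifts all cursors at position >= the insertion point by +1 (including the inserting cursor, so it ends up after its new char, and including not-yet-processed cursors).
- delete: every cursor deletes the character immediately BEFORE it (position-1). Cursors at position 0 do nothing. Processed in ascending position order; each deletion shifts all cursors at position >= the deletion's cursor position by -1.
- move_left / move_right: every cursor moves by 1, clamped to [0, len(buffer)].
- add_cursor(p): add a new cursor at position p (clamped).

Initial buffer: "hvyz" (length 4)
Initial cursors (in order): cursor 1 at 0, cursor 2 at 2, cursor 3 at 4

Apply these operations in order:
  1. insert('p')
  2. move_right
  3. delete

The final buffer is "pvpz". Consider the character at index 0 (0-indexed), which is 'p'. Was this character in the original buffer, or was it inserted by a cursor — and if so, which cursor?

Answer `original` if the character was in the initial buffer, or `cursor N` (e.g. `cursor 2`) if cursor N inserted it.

Answer: cursor 1

Derivation:
After op 1 (insert('p')): buffer="phvpyzp" (len 7), cursors c1@1 c2@4 c3@7, authorship 1..2..3
After op 2 (move_right): buffer="phvpyzp" (len 7), cursors c1@2 c2@5 c3@7, authorship 1..2..3
After op 3 (delete): buffer="pvpz" (len 4), cursors c1@1 c2@3 c3@4, authorship 1.2.
Authorship (.=original, N=cursor N): 1 . 2 .
Index 0: author = 1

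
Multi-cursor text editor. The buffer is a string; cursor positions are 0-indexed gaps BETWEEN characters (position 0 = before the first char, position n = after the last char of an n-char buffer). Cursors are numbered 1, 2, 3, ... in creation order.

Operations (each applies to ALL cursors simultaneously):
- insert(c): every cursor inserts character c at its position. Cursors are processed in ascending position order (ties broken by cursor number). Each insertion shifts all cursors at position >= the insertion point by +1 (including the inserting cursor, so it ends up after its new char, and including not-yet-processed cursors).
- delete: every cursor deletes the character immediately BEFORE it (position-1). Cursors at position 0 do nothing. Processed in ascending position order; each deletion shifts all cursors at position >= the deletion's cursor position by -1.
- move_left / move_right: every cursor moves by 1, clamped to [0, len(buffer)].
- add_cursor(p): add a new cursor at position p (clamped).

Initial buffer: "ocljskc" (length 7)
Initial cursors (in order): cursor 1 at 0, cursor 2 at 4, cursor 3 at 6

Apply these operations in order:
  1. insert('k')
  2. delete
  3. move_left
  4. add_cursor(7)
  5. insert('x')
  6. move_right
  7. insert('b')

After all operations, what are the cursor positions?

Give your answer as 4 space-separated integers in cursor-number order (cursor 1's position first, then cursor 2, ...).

Answer: 3 8 12 15

Derivation:
After op 1 (insert('k')): buffer="kocljkskkc" (len 10), cursors c1@1 c2@6 c3@9, authorship 1....2..3.
After op 2 (delete): buffer="ocljskc" (len 7), cursors c1@0 c2@4 c3@6, authorship .......
After op 3 (move_left): buffer="ocljskc" (len 7), cursors c1@0 c2@3 c3@5, authorship .......
After op 4 (add_cursor(7)): buffer="ocljskc" (len 7), cursors c1@0 c2@3 c3@5 c4@7, authorship .......
After op 5 (insert('x')): buffer="xoclxjsxkcx" (len 11), cursors c1@1 c2@5 c3@8 c4@11, authorship 1...2..3..4
After op 6 (move_right): buffer="xoclxjsxkcx" (len 11), cursors c1@2 c2@6 c3@9 c4@11, authorship 1...2..3..4
After op 7 (insert('b')): buffer="xobclxjbsxkbcxb" (len 15), cursors c1@3 c2@8 c3@12 c4@15, authorship 1.1..2.2.3.3.44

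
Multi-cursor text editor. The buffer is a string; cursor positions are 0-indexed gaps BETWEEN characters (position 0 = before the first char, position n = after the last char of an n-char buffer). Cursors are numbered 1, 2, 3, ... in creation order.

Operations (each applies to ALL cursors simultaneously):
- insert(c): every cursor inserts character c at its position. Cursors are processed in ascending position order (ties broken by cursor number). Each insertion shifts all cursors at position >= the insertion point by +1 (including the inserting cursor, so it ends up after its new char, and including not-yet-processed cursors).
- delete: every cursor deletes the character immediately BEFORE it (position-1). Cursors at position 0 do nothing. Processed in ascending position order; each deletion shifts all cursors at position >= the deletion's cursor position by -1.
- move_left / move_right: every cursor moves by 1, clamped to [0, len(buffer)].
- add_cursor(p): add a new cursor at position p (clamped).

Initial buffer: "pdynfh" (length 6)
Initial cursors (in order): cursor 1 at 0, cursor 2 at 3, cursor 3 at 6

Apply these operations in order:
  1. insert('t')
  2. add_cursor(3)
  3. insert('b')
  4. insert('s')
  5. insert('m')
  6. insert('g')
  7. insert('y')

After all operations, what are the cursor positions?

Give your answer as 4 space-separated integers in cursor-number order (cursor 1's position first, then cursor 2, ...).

After op 1 (insert('t')): buffer="tpdytnfht" (len 9), cursors c1@1 c2@5 c3@9, authorship 1...2...3
After op 2 (add_cursor(3)): buffer="tpdytnfht" (len 9), cursors c1@1 c4@3 c2@5 c3@9, authorship 1...2...3
After op 3 (insert('b')): buffer="tbpdbytbnfhtb" (len 13), cursors c1@2 c4@5 c2@8 c3@13, authorship 11..4.22...33
After op 4 (insert('s')): buffer="tbspdbsytbsnfhtbs" (len 17), cursors c1@3 c4@7 c2@11 c3@17, authorship 111..44.222...333
After op 5 (insert('m')): buffer="tbsmpdbsmytbsmnfhtbsm" (len 21), cursors c1@4 c4@9 c2@14 c3@21, authorship 1111..444.2222...3333
After op 6 (insert('g')): buffer="tbsmgpdbsmgytbsmgnfhtbsmg" (len 25), cursors c1@5 c4@11 c2@17 c3@25, authorship 11111..4444.22222...33333
After op 7 (insert('y')): buffer="tbsmgypdbsmgyytbsmgynfhtbsmgy" (len 29), cursors c1@6 c4@13 c2@20 c3@29, authorship 111111..44444.222222...333333

Answer: 6 20 29 13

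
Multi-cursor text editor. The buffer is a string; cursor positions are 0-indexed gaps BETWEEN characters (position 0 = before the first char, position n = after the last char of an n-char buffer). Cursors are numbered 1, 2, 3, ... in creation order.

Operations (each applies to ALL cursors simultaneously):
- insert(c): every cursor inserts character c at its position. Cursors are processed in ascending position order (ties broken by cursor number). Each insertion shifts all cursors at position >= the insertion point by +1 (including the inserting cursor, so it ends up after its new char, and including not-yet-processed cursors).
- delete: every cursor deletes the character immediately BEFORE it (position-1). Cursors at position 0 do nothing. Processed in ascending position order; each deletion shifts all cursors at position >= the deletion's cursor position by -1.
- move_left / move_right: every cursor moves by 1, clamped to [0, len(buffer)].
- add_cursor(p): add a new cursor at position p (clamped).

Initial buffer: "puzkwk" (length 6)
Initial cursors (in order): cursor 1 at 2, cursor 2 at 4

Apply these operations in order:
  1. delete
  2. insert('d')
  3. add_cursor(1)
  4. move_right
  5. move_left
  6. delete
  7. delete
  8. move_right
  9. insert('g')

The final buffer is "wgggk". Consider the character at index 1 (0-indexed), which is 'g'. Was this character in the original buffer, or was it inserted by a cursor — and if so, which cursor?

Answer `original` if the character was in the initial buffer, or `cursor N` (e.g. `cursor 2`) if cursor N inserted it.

After op 1 (delete): buffer="pzwk" (len 4), cursors c1@1 c2@2, authorship ....
After op 2 (insert('d')): buffer="pdzdwk" (len 6), cursors c1@2 c2@4, authorship .1.2..
After op 3 (add_cursor(1)): buffer="pdzdwk" (len 6), cursors c3@1 c1@2 c2@4, authorship .1.2..
After op 4 (move_right): buffer="pdzdwk" (len 6), cursors c3@2 c1@3 c2@5, authorship .1.2..
After op 5 (move_left): buffer="pdzdwk" (len 6), cursors c3@1 c1@2 c2@4, authorship .1.2..
After op 6 (delete): buffer="zwk" (len 3), cursors c1@0 c3@0 c2@1, authorship ...
After op 7 (delete): buffer="wk" (len 2), cursors c1@0 c2@0 c3@0, authorship ..
After op 8 (move_right): buffer="wk" (len 2), cursors c1@1 c2@1 c3@1, authorship ..
After op 9 (insert('g')): buffer="wgggk" (len 5), cursors c1@4 c2@4 c3@4, authorship .123.
Authorship (.=original, N=cursor N): . 1 2 3 .
Index 1: author = 1

Answer: cursor 1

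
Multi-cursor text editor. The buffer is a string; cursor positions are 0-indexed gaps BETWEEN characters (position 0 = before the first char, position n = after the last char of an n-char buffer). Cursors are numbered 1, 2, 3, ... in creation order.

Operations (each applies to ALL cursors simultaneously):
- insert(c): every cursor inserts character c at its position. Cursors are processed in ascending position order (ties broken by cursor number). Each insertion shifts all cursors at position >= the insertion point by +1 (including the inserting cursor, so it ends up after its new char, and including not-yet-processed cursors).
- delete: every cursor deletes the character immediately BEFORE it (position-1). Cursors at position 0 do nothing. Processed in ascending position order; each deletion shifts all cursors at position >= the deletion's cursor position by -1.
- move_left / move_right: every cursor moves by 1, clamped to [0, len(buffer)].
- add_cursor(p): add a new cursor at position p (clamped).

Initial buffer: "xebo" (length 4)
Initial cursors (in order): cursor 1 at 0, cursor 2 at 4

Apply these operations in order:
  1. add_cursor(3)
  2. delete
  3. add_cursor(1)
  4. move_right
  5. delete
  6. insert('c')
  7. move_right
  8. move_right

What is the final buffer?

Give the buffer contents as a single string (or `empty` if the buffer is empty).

After op 1 (add_cursor(3)): buffer="xebo" (len 4), cursors c1@0 c3@3 c2@4, authorship ....
After op 2 (delete): buffer="xe" (len 2), cursors c1@0 c2@2 c3@2, authorship ..
After op 3 (add_cursor(1)): buffer="xe" (len 2), cursors c1@0 c4@1 c2@2 c3@2, authorship ..
After op 4 (move_right): buffer="xe" (len 2), cursors c1@1 c2@2 c3@2 c4@2, authorship ..
After op 5 (delete): buffer="" (len 0), cursors c1@0 c2@0 c3@0 c4@0, authorship 
After op 6 (insert('c')): buffer="cccc" (len 4), cursors c1@4 c2@4 c3@4 c4@4, authorship 1234
After op 7 (move_right): buffer="cccc" (len 4), cursors c1@4 c2@4 c3@4 c4@4, authorship 1234
After op 8 (move_right): buffer="cccc" (len 4), cursors c1@4 c2@4 c3@4 c4@4, authorship 1234

Answer: cccc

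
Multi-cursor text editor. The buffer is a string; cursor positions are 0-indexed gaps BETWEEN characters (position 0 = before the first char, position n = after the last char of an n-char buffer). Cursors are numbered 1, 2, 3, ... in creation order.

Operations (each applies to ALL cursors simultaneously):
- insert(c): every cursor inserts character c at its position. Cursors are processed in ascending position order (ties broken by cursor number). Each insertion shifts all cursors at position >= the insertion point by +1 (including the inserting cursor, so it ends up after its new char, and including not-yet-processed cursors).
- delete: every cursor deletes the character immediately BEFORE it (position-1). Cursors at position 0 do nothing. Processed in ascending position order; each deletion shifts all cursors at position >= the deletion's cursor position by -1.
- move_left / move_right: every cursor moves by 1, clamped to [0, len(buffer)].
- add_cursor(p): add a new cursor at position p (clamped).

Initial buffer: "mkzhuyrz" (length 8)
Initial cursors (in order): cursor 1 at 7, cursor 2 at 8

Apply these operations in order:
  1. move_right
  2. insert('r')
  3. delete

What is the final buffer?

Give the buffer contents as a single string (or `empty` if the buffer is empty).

After op 1 (move_right): buffer="mkzhuyrz" (len 8), cursors c1@8 c2@8, authorship ........
After op 2 (insert('r')): buffer="mkzhuyrzrr" (len 10), cursors c1@10 c2@10, authorship ........12
After op 3 (delete): buffer="mkzhuyrz" (len 8), cursors c1@8 c2@8, authorship ........

Answer: mkzhuyrz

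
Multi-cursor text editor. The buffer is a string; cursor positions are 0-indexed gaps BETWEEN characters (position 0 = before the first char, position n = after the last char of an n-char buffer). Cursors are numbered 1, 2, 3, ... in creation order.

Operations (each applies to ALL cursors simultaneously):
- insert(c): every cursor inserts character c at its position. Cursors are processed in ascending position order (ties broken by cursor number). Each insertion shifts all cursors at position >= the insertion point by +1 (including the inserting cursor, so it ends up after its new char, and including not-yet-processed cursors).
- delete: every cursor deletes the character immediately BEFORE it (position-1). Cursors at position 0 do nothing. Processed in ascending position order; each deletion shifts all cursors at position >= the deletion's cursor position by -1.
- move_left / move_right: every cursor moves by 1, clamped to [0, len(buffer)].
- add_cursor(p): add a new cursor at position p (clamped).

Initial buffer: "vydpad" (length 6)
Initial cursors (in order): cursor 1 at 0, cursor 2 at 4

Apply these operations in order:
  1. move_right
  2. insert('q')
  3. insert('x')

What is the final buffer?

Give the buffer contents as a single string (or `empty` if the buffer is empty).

Answer: vqxydpaqxd

Derivation:
After op 1 (move_right): buffer="vydpad" (len 6), cursors c1@1 c2@5, authorship ......
After op 2 (insert('q')): buffer="vqydpaqd" (len 8), cursors c1@2 c2@7, authorship .1....2.
After op 3 (insert('x')): buffer="vqxydpaqxd" (len 10), cursors c1@3 c2@9, authorship .11....22.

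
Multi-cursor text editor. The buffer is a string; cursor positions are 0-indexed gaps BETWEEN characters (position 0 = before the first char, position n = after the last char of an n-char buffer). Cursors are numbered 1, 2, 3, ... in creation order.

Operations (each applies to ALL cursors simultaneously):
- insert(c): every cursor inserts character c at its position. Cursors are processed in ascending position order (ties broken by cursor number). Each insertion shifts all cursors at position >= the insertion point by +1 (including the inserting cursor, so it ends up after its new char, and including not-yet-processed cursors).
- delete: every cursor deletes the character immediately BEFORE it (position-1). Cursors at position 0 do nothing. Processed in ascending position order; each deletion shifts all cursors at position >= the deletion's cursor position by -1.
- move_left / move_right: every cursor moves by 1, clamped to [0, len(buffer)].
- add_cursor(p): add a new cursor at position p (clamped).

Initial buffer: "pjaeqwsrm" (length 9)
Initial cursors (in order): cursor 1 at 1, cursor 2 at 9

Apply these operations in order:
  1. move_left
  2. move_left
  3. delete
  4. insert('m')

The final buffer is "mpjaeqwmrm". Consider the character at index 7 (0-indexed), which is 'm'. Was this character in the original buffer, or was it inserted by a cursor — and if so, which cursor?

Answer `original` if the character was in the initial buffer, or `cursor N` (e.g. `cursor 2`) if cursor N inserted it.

After op 1 (move_left): buffer="pjaeqwsrm" (len 9), cursors c1@0 c2@8, authorship .........
After op 2 (move_left): buffer="pjaeqwsrm" (len 9), cursors c1@0 c2@7, authorship .........
After op 3 (delete): buffer="pjaeqwrm" (len 8), cursors c1@0 c2@6, authorship ........
After op 4 (insert('m')): buffer="mpjaeqwmrm" (len 10), cursors c1@1 c2@8, authorship 1......2..
Authorship (.=original, N=cursor N): 1 . . . . . . 2 . .
Index 7: author = 2

Answer: cursor 2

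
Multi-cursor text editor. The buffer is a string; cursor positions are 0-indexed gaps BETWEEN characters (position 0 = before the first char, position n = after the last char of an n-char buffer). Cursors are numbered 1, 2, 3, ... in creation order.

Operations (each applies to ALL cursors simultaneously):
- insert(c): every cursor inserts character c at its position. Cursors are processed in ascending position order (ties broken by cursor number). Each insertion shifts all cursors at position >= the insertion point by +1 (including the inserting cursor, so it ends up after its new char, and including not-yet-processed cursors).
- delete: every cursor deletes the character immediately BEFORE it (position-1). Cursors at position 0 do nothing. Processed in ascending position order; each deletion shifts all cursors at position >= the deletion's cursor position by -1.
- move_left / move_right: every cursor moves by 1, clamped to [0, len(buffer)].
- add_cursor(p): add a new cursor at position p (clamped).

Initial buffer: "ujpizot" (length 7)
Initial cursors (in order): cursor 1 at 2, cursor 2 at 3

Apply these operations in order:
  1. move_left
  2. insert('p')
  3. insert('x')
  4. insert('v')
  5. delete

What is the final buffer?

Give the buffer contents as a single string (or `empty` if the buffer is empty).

After op 1 (move_left): buffer="ujpizot" (len 7), cursors c1@1 c2@2, authorship .......
After op 2 (insert('p')): buffer="upjppizot" (len 9), cursors c1@2 c2@4, authorship .1.2.....
After op 3 (insert('x')): buffer="upxjpxpizot" (len 11), cursors c1@3 c2@6, authorship .11.22.....
After op 4 (insert('v')): buffer="upxvjpxvpizot" (len 13), cursors c1@4 c2@8, authorship .111.222.....
After op 5 (delete): buffer="upxjpxpizot" (len 11), cursors c1@3 c2@6, authorship .11.22.....

Answer: upxjpxpizot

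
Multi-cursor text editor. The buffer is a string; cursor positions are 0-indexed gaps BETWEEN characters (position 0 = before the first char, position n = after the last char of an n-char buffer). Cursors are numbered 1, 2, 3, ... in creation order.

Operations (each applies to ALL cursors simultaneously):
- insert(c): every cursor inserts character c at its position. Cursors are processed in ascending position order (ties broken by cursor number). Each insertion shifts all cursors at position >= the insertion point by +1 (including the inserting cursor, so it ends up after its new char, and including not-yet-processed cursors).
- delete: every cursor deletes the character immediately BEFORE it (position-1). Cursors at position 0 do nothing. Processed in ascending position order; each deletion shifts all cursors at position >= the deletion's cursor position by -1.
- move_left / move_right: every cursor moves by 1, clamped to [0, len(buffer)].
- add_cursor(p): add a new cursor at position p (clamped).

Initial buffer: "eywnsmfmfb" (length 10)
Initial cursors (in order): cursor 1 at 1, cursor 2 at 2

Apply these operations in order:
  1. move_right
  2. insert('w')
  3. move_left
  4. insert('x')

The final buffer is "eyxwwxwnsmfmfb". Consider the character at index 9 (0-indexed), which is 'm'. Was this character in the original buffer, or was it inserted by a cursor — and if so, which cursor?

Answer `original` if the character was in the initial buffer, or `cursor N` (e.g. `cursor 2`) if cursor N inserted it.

After op 1 (move_right): buffer="eywnsmfmfb" (len 10), cursors c1@2 c2@3, authorship ..........
After op 2 (insert('w')): buffer="eywwwnsmfmfb" (len 12), cursors c1@3 c2@5, authorship ..1.2.......
After op 3 (move_left): buffer="eywwwnsmfmfb" (len 12), cursors c1@2 c2@4, authorship ..1.2.......
After op 4 (insert('x')): buffer="eyxwwxwnsmfmfb" (len 14), cursors c1@3 c2@6, authorship ..11.22.......
Authorship (.=original, N=cursor N): . . 1 1 . 2 2 . . . . . . .
Index 9: author = original

Answer: original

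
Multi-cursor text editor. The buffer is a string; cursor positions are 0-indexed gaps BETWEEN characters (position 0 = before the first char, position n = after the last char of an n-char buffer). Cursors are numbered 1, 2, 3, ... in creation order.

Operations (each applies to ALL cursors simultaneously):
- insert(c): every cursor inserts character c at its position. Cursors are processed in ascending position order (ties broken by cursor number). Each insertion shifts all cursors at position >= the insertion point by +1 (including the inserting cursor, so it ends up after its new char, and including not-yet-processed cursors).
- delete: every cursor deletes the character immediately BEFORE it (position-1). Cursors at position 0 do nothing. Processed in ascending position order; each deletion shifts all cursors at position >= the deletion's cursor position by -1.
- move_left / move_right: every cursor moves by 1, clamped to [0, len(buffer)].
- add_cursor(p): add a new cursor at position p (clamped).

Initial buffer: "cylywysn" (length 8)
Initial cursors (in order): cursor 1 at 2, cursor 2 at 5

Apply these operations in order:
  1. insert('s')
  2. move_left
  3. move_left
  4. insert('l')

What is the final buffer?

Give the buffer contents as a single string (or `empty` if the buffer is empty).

Answer: clyslylwsysn

Derivation:
After op 1 (insert('s')): buffer="cyslywsysn" (len 10), cursors c1@3 c2@7, authorship ..1...2...
After op 2 (move_left): buffer="cyslywsysn" (len 10), cursors c1@2 c2@6, authorship ..1...2...
After op 3 (move_left): buffer="cyslywsysn" (len 10), cursors c1@1 c2@5, authorship ..1...2...
After op 4 (insert('l')): buffer="clyslylwsysn" (len 12), cursors c1@2 c2@7, authorship .1.1..2.2...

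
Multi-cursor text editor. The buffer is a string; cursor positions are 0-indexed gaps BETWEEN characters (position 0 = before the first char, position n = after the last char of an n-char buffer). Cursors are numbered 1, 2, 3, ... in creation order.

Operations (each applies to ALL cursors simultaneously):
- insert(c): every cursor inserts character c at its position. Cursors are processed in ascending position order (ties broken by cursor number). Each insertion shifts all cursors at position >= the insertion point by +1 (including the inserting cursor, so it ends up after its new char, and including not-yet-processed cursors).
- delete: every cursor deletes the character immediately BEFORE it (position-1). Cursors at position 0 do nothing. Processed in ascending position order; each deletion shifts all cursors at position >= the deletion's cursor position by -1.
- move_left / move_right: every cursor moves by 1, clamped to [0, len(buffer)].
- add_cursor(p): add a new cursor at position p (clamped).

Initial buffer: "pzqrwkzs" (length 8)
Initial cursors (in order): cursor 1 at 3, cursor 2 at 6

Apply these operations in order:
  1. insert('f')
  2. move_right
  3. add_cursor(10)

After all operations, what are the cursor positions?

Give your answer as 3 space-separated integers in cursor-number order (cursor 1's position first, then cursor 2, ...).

Answer: 5 9 10

Derivation:
After op 1 (insert('f')): buffer="pzqfrwkfzs" (len 10), cursors c1@4 c2@8, authorship ...1...2..
After op 2 (move_right): buffer="pzqfrwkfzs" (len 10), cursors c1@5 c2@9, authorship ...1...2..
After op 3 (add_cursor(10)): buffer="pzqfrwkfzs" (len 10), cursors c1@5 c2@9 c3@10, authorship ...1...2..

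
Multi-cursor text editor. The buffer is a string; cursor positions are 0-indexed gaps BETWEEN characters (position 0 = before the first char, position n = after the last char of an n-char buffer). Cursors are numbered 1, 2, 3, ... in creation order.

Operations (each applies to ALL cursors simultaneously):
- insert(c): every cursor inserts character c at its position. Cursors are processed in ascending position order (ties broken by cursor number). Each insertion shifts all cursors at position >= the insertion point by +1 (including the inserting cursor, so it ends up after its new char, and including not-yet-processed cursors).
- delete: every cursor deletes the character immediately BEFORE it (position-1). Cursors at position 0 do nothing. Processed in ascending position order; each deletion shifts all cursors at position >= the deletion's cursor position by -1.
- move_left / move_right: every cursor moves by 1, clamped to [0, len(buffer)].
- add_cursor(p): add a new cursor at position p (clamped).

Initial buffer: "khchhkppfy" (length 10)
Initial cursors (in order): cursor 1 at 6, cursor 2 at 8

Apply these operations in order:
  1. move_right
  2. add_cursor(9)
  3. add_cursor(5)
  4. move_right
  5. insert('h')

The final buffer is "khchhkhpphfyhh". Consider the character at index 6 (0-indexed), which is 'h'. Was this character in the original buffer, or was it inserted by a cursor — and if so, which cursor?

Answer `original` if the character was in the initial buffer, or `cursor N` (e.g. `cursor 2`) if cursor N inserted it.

Answer: cursor 4

Derivation:
After op 1 (move_right): buffer="khchhkppfy" (len 10), cursors c1@7 c2@9, authorship ..........
After op 2 (add_cursor(9)): buffer="khchhkppfy" (len 10), cursors c1@7 c2@9 c3@9, authorship ..........
After op 3 (add_cursor(5)): buffer="khchhkppfy" (len 10), cursors c4@5 c1@7 c2@9 c3@9, authorship ..........
After op 4 (move_right): buffer="khchhkppfy" (len 10), cursors c4@6 c1@8 c2@10 c3@10, authorship ..........
After op 5 (insert('h')): buffer="khchhkhpphfyhh" (len 14), cursors c4@7 c1@10 c2@14 c3@14, authorship ......4..1..23
Authorship (.=original, N=cursor N): . . . . . . 4 . . 1 . . 2 3
Index 6: author = 4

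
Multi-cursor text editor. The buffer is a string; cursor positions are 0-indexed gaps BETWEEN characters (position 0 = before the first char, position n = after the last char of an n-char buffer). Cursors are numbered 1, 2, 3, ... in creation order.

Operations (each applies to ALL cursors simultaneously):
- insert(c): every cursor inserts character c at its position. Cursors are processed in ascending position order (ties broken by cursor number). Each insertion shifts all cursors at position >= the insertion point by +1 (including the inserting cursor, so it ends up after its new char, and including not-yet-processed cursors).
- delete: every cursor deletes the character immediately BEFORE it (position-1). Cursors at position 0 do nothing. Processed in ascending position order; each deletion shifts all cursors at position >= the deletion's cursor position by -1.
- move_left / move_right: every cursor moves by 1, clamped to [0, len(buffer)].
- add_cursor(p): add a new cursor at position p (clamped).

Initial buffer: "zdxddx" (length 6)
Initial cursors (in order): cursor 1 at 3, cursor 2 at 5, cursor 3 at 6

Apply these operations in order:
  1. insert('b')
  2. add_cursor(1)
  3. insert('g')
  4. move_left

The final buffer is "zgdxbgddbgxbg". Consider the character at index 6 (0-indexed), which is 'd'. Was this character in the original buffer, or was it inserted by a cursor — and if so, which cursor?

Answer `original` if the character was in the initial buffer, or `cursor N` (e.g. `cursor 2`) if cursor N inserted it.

After op 1 (insert('b')): buffer="zdxbddbxb" (len 9), cursors c1@4 c2@7 c3@9, authorship ...1..2.3
After op 2 (add_cursor(1)): buffer="zdxbddbxb" (len 9), cursors c4@1 c1@4 c2@7 c3@9, authorship ...1..2.3
After op 3 (insert('g')): buffer="zgdxbgddbgxbg" (len 13), cursors c4@2 c1@6 c2@10 c3@13, authorship .4..11..22.33
After op 4 (move_left): buffer="zgdxbgddbgxbg" (len 13), cursors c4@1 c1@5 c2@9 c3@12, authorship .4..11..22.33
Authorship (.=original, N=cursor N): . 4 . . 1 1 . . 2 2 . 3 3
Index 6: author = original

Answer: original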